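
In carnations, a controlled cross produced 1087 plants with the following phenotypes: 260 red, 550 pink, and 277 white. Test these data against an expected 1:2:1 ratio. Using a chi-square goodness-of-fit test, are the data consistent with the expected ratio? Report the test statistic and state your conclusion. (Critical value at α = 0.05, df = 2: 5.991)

0.687; consistent

Under the 1:2:1 hypothesis (Σ ratio = 4, N = 1087):
  red: 1087 × 1/4 = 271.75
  pink: 1087 × 2/4 = 543.5
  white: 1087 × 1/4 = 271.75
χ² = Σ (O − E)² / E
  red: (260 − 271.75)² / 271.75 = 0.5080
  pink: (550 − 543.5)² / 543.5 = 0.0777
  white: (277 − 271.75)² / 271.75 = 0.1014
χ² = 0.5080 + 0.0777 + 0.1014 = 0.6871 ≈ 0.687
Degrees of freedom = 3 − 1 = 2; critical value at α = 0.05 is 5.991.
Since 0.687 < 5.991, we fail to reject the null hypothesis — the data are consistent with the 1:2:1 ratio.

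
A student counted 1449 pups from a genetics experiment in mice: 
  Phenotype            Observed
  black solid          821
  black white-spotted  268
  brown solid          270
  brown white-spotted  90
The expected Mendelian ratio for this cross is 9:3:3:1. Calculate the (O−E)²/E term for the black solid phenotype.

Under the 9:3:3:1 hypothesis (Σ ratio = 16, N = 1449):
  black solid: 1449 × 9/16 = 815.0625
  black white-spotted: 1449 × 3/16 = 271.6875
  brown solid: 1449 × 3/16 = 271.6875
  brown white-spotted: 1449 × 1/16 = 90.5625
Contribution of black solid: (821 − 815.0625)² / 815.0625 = 0.0433

0.043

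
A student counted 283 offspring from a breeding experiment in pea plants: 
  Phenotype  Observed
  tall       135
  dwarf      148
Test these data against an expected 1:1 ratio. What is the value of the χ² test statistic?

0.597

Expected counts for N = 283 under a 1:1 ratio (total parts = 2):
  tall: 283 × 1/2 = 141.5
  dwarf: 283 × 1/2 = 141.5
χ² = Σ (O − E)² / E
  tall: (135 − 141.5)² / 141.5 = 0.2986
  dwarf: (148 − 141.5)² / 141.5 = 0.2986
χ² = 0.2986 + 0.2986 = 0.5972 ≈ 0.597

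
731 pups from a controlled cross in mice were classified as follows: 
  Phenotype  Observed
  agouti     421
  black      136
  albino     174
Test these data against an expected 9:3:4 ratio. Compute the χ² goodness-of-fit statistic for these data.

Expected counts for N = 731 under a 9:3:4 ratio (total parts = 16):
  agouti: 731 × 9/16 = 411.1875
  black: 731 × 3/16 = 137.0625
  albino: 731 × 4/16 = 182.75
χ² = Σ (O − E)² / E
  agouti: (421 − 411.1875)² / 411.1875 = 0.2342
  black: (136 − 137.0625)² / 137.0625 = 0.0082
  albino: (174 − 182.75)² / 182.75 = 0.4189
χ² = 0.2342 + 0.0082 + 0.4189 = 0.6613 ≈ 0.661

0.661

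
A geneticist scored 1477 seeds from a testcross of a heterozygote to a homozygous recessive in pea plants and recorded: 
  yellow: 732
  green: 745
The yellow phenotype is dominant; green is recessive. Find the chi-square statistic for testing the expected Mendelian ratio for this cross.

0.114

A testcross of a heterozygote (Aa × aa) gives a 1:1 phenotypic ratio.
The 1:1 ratio has 2 parts, so with N = 1477 the expected counts are:
  yellow: 1477 × 1/2 = 738.5
  green: 1477 × 1/2 = 738.5
χ² = Σ (O − E)² / E
  yellow: (732 − 738.5)² / 738.5 = 0.0572
  green: (745 − 738.5)² / 738.5 = 0.0572
χ² = 0.0572 + 0.0572 = 0.1144 ≈ 0.114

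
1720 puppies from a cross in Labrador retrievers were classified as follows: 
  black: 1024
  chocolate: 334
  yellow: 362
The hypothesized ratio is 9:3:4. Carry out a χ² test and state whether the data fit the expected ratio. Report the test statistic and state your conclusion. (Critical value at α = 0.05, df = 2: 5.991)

Under the 9:3:4 hypothesis (Σ ratio = 16, N = 1720):
  black: 1720 × 9/16 = 967.5
  chocolate: 1720 × 3/16 = 322.5
  yellow: 1720 × 4/16 = 430
χ² = Σ (O − E)² / E
  black: (1024 − 967.5)² / 967.5 = 3.2995
  chocolate: (334 − 322.5)² / 322.5 = 0.4101
  yellow: (362 − 430)² / 430 = 10.7535
χ² = 3.2995 + 0.4101 + 10.7535 = 14.4631 ≈ 14.463
Degrees of freedom = 3 − 1 = 2; critical value at α = 0.05 is 5.991.
Since 14.463 > 5.991, we reject the null hypothesis — the data do not fit the 9:3:4 ratio.

14.463; not consistent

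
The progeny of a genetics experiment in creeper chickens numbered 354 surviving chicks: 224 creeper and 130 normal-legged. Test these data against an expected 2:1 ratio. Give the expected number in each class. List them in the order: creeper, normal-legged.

The 2:1 ratio has 3 parts, so with N = 354 the expected counts are:
  creeper: 354 × 2/3 = 236
  normal-legged: 354 × 1/3 = 118

236, 118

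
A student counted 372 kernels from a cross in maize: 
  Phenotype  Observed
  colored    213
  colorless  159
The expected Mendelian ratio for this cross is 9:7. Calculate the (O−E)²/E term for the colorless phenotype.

Expected counts for N = 372 under a 9:7 ratio (total parts = 16):
  colored: 372 × 9/16 = 209.25
  colorless: 372 × 7/16 = 162.75
Contribution of colorless: (159 − 162.75)² / 162.75 = 0.0864

0.086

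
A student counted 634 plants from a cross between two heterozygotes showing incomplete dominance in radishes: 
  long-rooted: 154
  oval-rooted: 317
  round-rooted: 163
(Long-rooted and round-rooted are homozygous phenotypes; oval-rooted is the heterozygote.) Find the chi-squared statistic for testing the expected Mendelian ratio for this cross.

0.256

With incomplete dominance, a heterozygote × heterozygote cross gives a 1:2:1 phenotypic ratio.
Expected counts for N = 634 under a 1:2:1 ratio (total parts = 4):
  long-rooted: 634 × 1/4 = 158.5
  oval-rooted: 634 × 2/4 = 317
  round-rooted: 634 × 1/4 = 158.5
χ² = Σ (O − E)² / E
  long-rooted: (154 − 158.5)² / 158.5 = 0.1278
  oval-rooted: (317 − 317)² / 317 = 0.0000
  round-rooted: (163 − 158.5)² / 158.5 = 0.1278
χ² = 0.1278 + 0.0000 + 0.1278 = 0.2556 ≈ 0.256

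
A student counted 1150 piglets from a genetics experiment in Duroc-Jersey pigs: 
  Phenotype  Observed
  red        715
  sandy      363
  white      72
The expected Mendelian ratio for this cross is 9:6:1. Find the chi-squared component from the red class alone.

7.175

Under the 9:6:1 hypothesis (Σ ratio = 16, N = 1150):
  red: 1150 × 9/16 = 646.875
  sandy: 1150 × 6/16 = 431.25
  white: 1150 × 1/16 = 71.875
Contribution of red: (715 − 646.875)² / 646.875 = 7.1745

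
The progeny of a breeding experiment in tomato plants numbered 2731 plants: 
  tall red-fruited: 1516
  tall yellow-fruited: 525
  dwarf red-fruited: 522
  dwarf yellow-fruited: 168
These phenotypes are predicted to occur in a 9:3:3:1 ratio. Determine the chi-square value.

Under the 9:3:3:1 hypothesis (Σ ratio = 16, N = 2731):
  tall red-fruited: 2731 × 9/16 = 1536.1875
  tall yellow-fruited: 2731 × 3/16 = 512.0625
  dwarf red-fruited: 2731 × 3/16 = 512.0625
  dwarf yellow-fruited: 2731 × 1/16 = 170.6875
χ² = Σ (O − E)² / E
  tall red-fruited: (1516 − 1536.1875)² / 1536.1875 = 0.2653
  tall yellow-fruited: (525 − 512.0625)² / 512.0625 = 0.3269
  dwarf red-fruited: (522 − 512.0625)² / 512.0625 = 0.1929
  dwarf yellow-fruited: (168 − 170.6875)² / 170.6875 = 0.0423
χ² = 0.2653 + 0.3269 + 0.1929 + 0.0423 = 0.8274 ≈ 0.827

0.827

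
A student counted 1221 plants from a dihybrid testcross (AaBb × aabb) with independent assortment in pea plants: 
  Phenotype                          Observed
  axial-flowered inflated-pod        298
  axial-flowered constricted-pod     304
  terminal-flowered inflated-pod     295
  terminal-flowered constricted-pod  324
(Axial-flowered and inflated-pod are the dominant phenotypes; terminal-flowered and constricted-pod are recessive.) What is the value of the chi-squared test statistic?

1.673

A dihybrid testcross with independent assortment gives a 1:1:1:1 ratio.
Under the 1:1:1:1 hypothesis (Σ ratio = 4, N = 1221):
  axial-flowered inflated-pod: 1221 × 1/4 = 305.25
  axial-flowered constricted-pod: 1221 × 1/4 = 305.25
  terminal-flowered inflated-pod: 1221 × 1/4 = 305.25
  terminal-flowered constricted-pod: 1221 × 1/4 = 305.25
χ² = Σ (O − E)² / E
  axial-flowered inflated-pod: (298 − 305.25)² / 305.25 = 0.1722
  axial-flowered constricted-pod: (304 − 305.25)² / 305.25 = 0.0051
  terminal-flowered inflated-pod: (295 − 305.25)² / 305.25 = 0.3442
  terminal-flowered constricted-pod: (324 − 305.25)² / 305.25 = 1.1517
χ² = 0.1722 + 0.0051 + 0.3442 + 1.1517 = 1.6732 ≈ 1.673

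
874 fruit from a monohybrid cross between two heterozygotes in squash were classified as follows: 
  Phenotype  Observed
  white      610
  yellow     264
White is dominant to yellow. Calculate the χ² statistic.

12.633

For a monohybrid cross between heterozygotes with complete dominance, the expected phenotypic ratio is 3:1.
Expected counts for N = 874 under a 3:1 ratio (total parts = 4):
  white: 874 × 3/4 = 655.5
  yellow: 874 × 1/4 = 218.5
χ² = Σ (O − E)² / E
  white: (610 − 655.5)² / 655.5 = 3.1583
  yellow: (264 − 218.5)² / 218.5 = 9.4748
χ² = 3.1583 + 9.4748 = 12.6331 ≈ 12.633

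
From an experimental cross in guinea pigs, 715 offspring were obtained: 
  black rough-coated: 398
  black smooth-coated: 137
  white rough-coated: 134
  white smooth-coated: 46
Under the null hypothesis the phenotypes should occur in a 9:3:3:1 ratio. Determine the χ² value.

0.147

Expected counts for N = 715 under a 9:3:3:1 ratio (total parts = 16):
  black rough-coated: 715 × 9/16 = 402.1875
  black smooth-coated: 715 × 3/16 = 134.0625
  white rough-coated: 715 × 3/16 = 134.0625
  white smooth-coated: 715 × 1/16 = 44.6875
χ² = Σ (O − E)² / E
  black rough-coated: (398 − 402.1875)² / 402.1875 = 0.0436
  black smooth-coated: (137 − 134.0625)² / 134.0625 = 0.0644
  white rough-coated: (134 − 134.0625)² / 134.0625 = 0.0000
  white smooth-coated: (46 − 44.6875)² / 44.6875 = 0.0385
χ² = 0.0436 + 0.0644 + 0.0000 + 0.0385 = 0.1465 ≈ 0.147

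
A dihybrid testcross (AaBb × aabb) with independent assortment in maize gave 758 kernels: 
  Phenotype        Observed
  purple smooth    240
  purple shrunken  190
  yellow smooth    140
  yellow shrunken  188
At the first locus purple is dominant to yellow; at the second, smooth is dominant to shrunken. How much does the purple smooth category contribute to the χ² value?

A dihybrid testcross with independent assortment gives a 1:1:1:1 ratio.
Under the 1:1:1:1 hypothesis (Σ ratio = 4, N = 758):
  purple smooth: 758 × 1/4 = 189.5
  purple shrunken: 758 × 1/4 = 189.5
  yellow smooth: 758 × 1/4 = 189.5
  yellow shrunken: 758 × 1/4 = 189.5
Contribution of purple smooth: (240 − 189.5)² / 189.5 = 13.4578

13.458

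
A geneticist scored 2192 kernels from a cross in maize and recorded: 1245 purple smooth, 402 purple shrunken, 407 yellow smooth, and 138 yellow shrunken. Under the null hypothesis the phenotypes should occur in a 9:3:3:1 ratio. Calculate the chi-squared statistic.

The 9:3:3:1 ratio has 16 parts, so with N = 2192 the expected counts are:
  purple smooth: 2192 × 9/16 = 1233
  purple shrunken: 2192 × 3/16 = 411
  yellow smooth: 2192 × 3/16 = 411
  yellow shrunken: 2192 × 1/16 = 137
χ² = Σ (O − E)² / E
  purple smooth: (1245 − 1233)² / 1233 = 0.1168
  purple shrunken: (402 − 411)² / 411 = 0.1971
  yellow smooth: (407 − 411)² / 411 = 0.0389
  yellow shrunken: (138 − 137)² / 137 = 0.0073
χ² = 0.1168 + 0.1971 + 0.0389 + 0.0073 = 0.3601 ≈ 0.360

0.360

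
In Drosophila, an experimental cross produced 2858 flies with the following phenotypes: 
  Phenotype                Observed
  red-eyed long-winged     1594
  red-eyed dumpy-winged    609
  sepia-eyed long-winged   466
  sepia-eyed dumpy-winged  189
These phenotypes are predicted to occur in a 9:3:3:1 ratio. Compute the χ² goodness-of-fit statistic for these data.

19.808

Total ratio parts = 16. Expected numbers out of 2858:
  red-eyed long-winged: 2858 × 9/16 = 1607.625
  red-eyed dumpy-winged: 2858 × 3/16 = 535.875
  sepia-eyed long-winged: 2858 × 3/16 = 535.875
  sepia-eyed dumpy-winged: 2858 × 1/16 = 178.625
χ² = Σ (O − E)² / E
  red-eyed long-winged: (1594 − 1607.625)² / 1607.625 = 0.1155
  red-eyed dumpy-winged: (609 − 535.875)² / 535.875 = 9.9786
  sepia-eyed long-winged: (466 − 535.875)² / 535.875 = 9.1113
  sepia-eyed dumpy-winged: (189 − 178.625)² / 178.625 = 0.6026
χ² = 0.1155 + 9.9786 + 9.1113 + 0.6026 = 19.808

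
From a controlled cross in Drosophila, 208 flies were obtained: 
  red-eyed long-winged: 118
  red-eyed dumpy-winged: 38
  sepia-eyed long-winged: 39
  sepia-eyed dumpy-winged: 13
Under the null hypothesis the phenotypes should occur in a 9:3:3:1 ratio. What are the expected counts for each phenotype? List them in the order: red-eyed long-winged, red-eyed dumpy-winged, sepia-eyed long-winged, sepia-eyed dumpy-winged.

Total ratio parts = 16. Expected numbers out of 208:
  red-eyed long-winged: 208 × 9/16 = 117
  red-eyed dumpy-winged: 208 × 3/16 = 39
  sepia-eyed long-winged: 208 × 3/16 = 39
  sepia-eyed dumpy-winged: 208 × 1/16 = 13

117, 39, 39, 13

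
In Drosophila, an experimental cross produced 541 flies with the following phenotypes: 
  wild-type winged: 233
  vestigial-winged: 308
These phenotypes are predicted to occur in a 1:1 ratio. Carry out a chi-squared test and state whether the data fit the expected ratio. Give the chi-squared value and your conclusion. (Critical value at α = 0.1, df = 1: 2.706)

Expected counts for N = 541 under a 1:1 ratio (total parts = 2):
  wild-type winged: 541 × 1/2 = 270.5
  vestigial-winged: 541 × 1/2 = 270.5
χ² = Σ (O − E)² / E
  wild-type winged: (233 − 270.5)² / 270.5 = 5.1987
  vestigial-winged: (308 − 270.5)² / 270.5 = 5.1987
χ² = 5.1987 + 5.1987 = 10.3974 ≈ 10.397
Degrees of freedom = 2 − 1 = 1; critical value at α = 0.1 is 2.706.
Since 10.397 > 2.706, we reject the null hypothesis — the data do not fit the 1:1 ratio.

10.397; not consistent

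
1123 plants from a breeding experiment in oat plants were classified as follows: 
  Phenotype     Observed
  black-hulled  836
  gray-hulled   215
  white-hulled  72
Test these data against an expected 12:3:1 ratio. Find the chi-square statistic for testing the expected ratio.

0.187

Under the 12:3:1 hypothesis (Σ ratio = 16, N = 1123):
  black-hulled: 1123 × 12/16 = 842.25
  gray-hulled: 1123 × 3/16 = 210.5625
  white-hulled: 1123 × 1/16 = 70.1875
χ² = Σ (O − E)² / E
  black-hulled: (836 − 842.25)² / 842.25 = 0.0464
  gray-hulled: (215 − 210.5625)² / 210.5625 = 0.0935
  white-hulled: (72 − 70.1875)² / 70.1875 = 0.0468
χ² = 0.0464 + 0.0935 + 0.0468 = 0.1867 ≈ 0.187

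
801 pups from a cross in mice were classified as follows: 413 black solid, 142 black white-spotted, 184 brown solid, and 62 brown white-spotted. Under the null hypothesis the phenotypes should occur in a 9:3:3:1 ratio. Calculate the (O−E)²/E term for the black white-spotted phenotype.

0.446

Expected counts for N = 801 under a 9:3:3:1 ratio (total parts = 16):
  black solid: 801 × 9/16 = 450.5625
  black white-spotted: 801 × 3/16 = 150.1875
  brown solid: 801 × 3/16 = 150.1875
  brown white-spotted: 801 × 1/16 = 50.0625
Contribution of black white-spotted: (142 − 150.1875)² / 150.1875 = 0.4463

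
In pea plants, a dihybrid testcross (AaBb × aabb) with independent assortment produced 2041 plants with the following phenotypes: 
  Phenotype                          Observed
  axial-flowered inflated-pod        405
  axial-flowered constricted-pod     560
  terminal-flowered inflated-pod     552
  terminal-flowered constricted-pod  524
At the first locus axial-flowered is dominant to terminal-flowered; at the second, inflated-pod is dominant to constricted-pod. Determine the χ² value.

A dihybrid testcross with independent assortment gives a 1:1:1:1 ratio.
Total ratio parts = 4. Expected numbers out of 2041:
  axial-flowered inflated-pod: 2041 × 1/4 = 510.25
  axial-flowered constricted-pod: 2041 × 1/4 = 510.25
  terminal-flowered inflated-pod: 2041 × 1/4 = 510.25
  terminal-flowered constricted-pod: 2041 × 1/4 = 510.25
χ² = Σ (O − E)² / E
  axial-flowered inflated-pod: (405 − 510.25)² / 510.25 = 21.7101
  axial-flowered constricted-pod: (560 − 510.25)² / 510.25 = 4.8507
  terminal-flowered inflated-pod: (552 − 510.25)² / 510.25 = 3.4161
  terminal-flowered constricted-pod: (524 − 510.25)² / 510.25 = 0.3705
χ² = 21.7101 + 4.8507 + 3.4161 + 0.3705 = 30.3474 ≈ 30.347

30.347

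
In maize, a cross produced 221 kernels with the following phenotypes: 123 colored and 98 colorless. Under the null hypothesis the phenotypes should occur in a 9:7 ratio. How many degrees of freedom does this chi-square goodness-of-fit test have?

A goodness-of-fit test with 2 phenotype classes has df = 2 − 1 = 1.

1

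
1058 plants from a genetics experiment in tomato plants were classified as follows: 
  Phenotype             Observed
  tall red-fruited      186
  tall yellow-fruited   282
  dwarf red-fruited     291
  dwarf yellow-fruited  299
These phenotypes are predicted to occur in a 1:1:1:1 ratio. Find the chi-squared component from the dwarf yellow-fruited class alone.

Under the 1:1:1:1 hypothesis (Σ ratio = 4, N = 1058):
  tall red-fruited: 1058 × 1/4 = 264.5
  tall yellow-fruited: 1058 × 1/4 = 264.5
  dwarf red-fruited: 1058 × 1/4 = 264.5
  dwarf yellow-fruited: 1058 × 1/4 = 264.5
Contribution of dwarf yellow-fruited: (299 − 264.5)² / 264.5 = 4.5000

4.500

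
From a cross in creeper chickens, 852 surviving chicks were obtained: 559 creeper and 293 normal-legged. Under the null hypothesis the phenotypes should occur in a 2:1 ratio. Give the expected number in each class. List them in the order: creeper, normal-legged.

Expected counts for N = 852 under a 2:1 ratio (total parts = 3):
  creeper: 852 × 2/3 = 568
  normal-legged: 852 × 1/3 = 284

568, 284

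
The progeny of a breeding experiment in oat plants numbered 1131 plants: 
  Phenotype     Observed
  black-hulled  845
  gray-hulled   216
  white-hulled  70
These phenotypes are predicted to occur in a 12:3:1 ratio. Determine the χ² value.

The 12:3:1 ratio has 16 parts, so with N = 1131 the expected counts are:
  black-hulled: 1131 × 12/16 = 848.25
  gray-hulled: 1131 × 3/16 = 212.0625
  white-hulled: 1131 × 1/16 = 70.6875
χ² = Σ (O − E)² / E
  black-hulled: (845 − 848.25)² / 848.25 = 0.0125
  gray-hulled: (216 − 212.0625)² / 212.0625 = 0.0731
  white-hulled: (70 − 70.6875)² / 70.6875 = 0.0067
χ² = 0.0125 + 0.0731 + 0.0067 = 0.0923 ≈ 0.092

0.092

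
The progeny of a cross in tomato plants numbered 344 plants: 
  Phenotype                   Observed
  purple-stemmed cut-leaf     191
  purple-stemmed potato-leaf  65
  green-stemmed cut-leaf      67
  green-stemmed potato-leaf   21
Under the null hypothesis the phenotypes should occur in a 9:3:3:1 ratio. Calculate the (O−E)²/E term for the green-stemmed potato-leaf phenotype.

Total ratio parts = 16. Expected numbers out of 344:
  purple-stemmed cut-leaf: 344 × 9/16 = 193.5
  purple-stemmed potato-leaf: 344 × 3/16 = 64.5
  green-stemmed cut-leaf: 344 × 3/16 = 64.5
  green-stemmed potato-leaf: 344 × 1/16 = 21.5
Contribution of green-stemmed potato-leaf: (21 − 21.5)² / 21.5 = 0.0116

0.012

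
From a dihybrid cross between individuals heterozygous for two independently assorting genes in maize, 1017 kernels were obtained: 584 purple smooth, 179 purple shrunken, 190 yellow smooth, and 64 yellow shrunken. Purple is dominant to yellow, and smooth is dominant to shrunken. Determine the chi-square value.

0.971

A dihybrid F₂ with independent assortment and complete dominance at both loci gives a 9:3:3:1 phenotypic ratio.
Under the 9:3:3:1 hypothesis (Σ ratio = 16, N = 1017):
  purple smooth: 1017 × 9/16 = 572.0625
  purple shrunken: 1017 × 3/16 = 190.6875
  yellow smooth: 1017 × 3/16 = 190.6875
  yellow shrunken: 1017 × 1/16 = 63.5625
χ² = Σ (O − E)² / E
  purple smooth: (584 − 572.0625)² / 572.0625 = 0.2491
  purple shrunken: (179 − 190.6875)² / 190.6875 = 0.7163
  yellow smooth: (190 − 190.6875)² / 190.6875 = 0.0025
  yellow shrunken: (64 − 63.5625)² / 63.5625 = 0.0030
χ² = 0.2491 + 0.7163 + 0.0025 + 0.0030 = 0.9709 ≈ 0.971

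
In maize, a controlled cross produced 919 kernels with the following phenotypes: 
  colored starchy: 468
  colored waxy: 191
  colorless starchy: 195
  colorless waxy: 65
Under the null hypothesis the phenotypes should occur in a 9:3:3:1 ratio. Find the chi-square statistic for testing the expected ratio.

10.642

Total ratio parts = 16. Expected numbers out of 919:
  colored starchy: 919 × 9/16 = 516.9375
  colored waxy: 919 × 3/16 = 172.3125
  colorless starchy: 919 × 3/16 = 172.3125
  colorless waxy: 919 × 1/16 = 57.4375
χ² = Σ (O − E)² / E
  colored starchy: (468 − 516.9375)² / 516.9375 = 4.6328
  colored waxy: (191 − 172.3125)² / 172.3125 = 2.0267
  colorless starchy: (195 − 172.3125)² / 172.3125 = 2.9871
  colorless waxy: (65 − 57.4375)² / 57.4375 = 0.9957
χ² = 4.6328 + 2.0267 + 2.9871 + 0.9957 = 10.6423 ≈ 10.642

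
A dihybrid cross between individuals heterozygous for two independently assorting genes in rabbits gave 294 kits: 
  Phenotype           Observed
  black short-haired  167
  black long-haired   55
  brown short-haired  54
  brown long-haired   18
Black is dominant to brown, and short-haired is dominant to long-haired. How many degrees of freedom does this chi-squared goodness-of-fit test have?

3

A dihybrid F₂ with independent assortment and complete dominance at both loci gives a 9:3:3:1 phenotypic ratio.
A goodness-of-fit test with 4 phenotype classes has df = 4 − 1 = 3.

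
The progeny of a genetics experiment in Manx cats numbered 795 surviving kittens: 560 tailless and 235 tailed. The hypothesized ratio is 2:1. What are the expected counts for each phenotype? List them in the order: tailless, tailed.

530, 265

Under the 2:1 hypothesis (Σ ratio = 3, N = 795):
  tailless: 795 × 2/3 = 530
  tailed: 795 × 1/3 = 265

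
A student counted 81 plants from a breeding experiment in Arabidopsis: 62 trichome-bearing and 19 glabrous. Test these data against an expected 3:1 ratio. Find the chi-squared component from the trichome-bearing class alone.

Total ratio parts = 4. Expected numbers out of 81:
  trichome-bearing: 81 × 3/4 = 60.75
  glabrous: 81 × 1/4 = 20.25
Contribution of trichome-bearing: (62 − 60.75)² / 60.75 = 0.0257

0.026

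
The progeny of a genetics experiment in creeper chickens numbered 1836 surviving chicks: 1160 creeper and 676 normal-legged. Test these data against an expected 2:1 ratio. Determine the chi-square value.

10.039

Under the 2:1 hypothesis (Σ ratio = 3, N = 1836):
  creeper: 1836 × 2/3 = 1224
  normal-legged: 1836 × 1/3 = 612
χ² = Σ (O − E)² / E
  creeper: (1160 − 1224)² / 1224 = 3.3464
  normal-legged: (676 − 612)² / 612 = 6.6928
χ² = 3.3464 + 6.6928 = 10.0392 ≈ 10.039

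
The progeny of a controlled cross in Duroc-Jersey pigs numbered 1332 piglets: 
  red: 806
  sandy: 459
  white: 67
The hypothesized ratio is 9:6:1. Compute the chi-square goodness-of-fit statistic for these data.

The 9:6:1 ratio has 16 parts, so with N = 1332 the expected counts are:
  red: 1332 × 9/16 = 749.25
  sandy: 1332 × 6/16 = 499.5
  white: 1332 × 1/16 = 83.25
χ² = Σ (O − E)² / E
  red: (806 − 749.25)² / 749.25 = 4.2984
  sandy: (459 − 499.5)² / 499.5 = 3.2838
  white: (67 − 83.25)² / 83.25 = 3.1719
χ² = 4.2984 + 3.2838 + 3.1719 = 10.7541 ≈ 10.754

10.754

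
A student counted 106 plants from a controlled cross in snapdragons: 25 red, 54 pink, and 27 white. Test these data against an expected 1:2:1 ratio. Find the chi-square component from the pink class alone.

0.019

Expected counts for N = 106 under a 1:2:1 ratio (total parts = 4):
  red: 106 × 1/4 = 26.5
  pink: 106 × 2/4 = 53
  white: 106 × 1/4 = 26.5
Contribution of pink: (54 − 53)² / 53 = 0.0189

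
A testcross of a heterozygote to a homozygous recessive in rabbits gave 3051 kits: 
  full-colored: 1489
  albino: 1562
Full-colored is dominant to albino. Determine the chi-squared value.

1.747

A testcross of a heterozygote (Aa × aa) gives a 1:1 phenotypic ratio.
Expected counts for N = 3051 under a 1:1 ratio (total parts = 2):
  full-colored: 3051 × 1/2 = 1525.5
  albino: 3051 × 1/2 = 1525.5
χ² = Σ (O − E)² / E
  full-colored: (1489 − 1525.5)² / 1525.5 = 0.8733
  albino: (1562 − 1525.5)² / 1525.5 = 0.8733
χ² = 0.8733 + 0.8733 = 1.7466 ≈ 1.747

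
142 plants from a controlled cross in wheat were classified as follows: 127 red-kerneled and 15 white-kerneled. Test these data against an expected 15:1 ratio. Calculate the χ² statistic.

Expected counts for N = 142 under a 15:1 ratio (total parts = 16):
  red-kerneled: 142 × 15/16 = 133.125
  white-kerneled: 142 × 1/16 = 8.875
χ² = Σ (O − E)² / E
  red-kerneled: (127 − 133.125)² / 133.125 = 0.2818
  white-kerneled: (15 − 8.875)² / 8.875 = 4.2271
χ² = 0.2818 + 4.2271 = 4.5089 ≈ 4.509

4.509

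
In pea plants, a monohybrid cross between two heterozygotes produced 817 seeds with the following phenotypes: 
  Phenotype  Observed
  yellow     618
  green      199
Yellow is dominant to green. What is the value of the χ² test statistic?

0.180

For a monohybrid cross between heterozygotes with complete dominance, the expected phenotypic ratio is 3:1.
The 3:1 ratio has 4 parts, so with N = 817 the expected counts are:
  yellow: 817 × 3/4 = 612.75
  green: 817 × 1/4 = 204.25
χ² = Σ (O − E)² / E
  yellow: (618 − 612.75)² / 612.75 = 0.0450
  green: (199 − 204.25)² / 204.25 = 0.1349
χ² = 0.0450 + 0.1349 = 0.1799 ≈ 0.180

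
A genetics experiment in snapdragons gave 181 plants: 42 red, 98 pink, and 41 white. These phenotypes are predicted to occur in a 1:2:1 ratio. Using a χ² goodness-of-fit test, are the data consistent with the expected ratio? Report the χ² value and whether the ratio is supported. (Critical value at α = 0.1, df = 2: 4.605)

1.254; consistent

Total ratio parts = 4. Expected numbers out of 181:
  red: 181 × 1/4 = 45.25
  pink: 181 × 2/4 = 90.5
  white: 181 × 1/4 = 45.25
χ² = Σ (O − E)² / E
  red: (42 − 45.25)² / 45.25 = 0.2334
  pink: (98 − 90.5)² / 90.5 = 0.6215
  white: (41 − 45.25)² / 45.25 = 0.3992
χ² = 0.2334 + 0.6215 + 0.3992 = 1.2541 ≈ 1.254
Degrees of freedom = 3 − 1 = 2; critical value at α = 0.1 is 4.605.
Since 1.254 < 4.605, we fail to reject the null hypothesis — the data are consistent with the 1:2:1 ratio.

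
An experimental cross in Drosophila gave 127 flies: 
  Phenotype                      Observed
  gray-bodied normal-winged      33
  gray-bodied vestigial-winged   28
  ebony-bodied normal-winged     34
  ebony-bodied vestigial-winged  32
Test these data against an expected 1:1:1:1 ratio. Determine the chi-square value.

0.654

Total ratio parts = 4. Expected numbers out of 127:
  gray-bodied normal-winged: 127 × 1/4 = 31.75
  gray-bodied vestigial-winged: 127 × 1/4 = 31.75
  ebony-bodied normal-winged: 127 × 1/4 = 31.75
  ebony-bodied vestigial-winged: 127 × 1/4 = 31.75
χ² = Σ (O − E)² / E
  gray-bodied normal-winged: (33 − 31.75)² / 31.75 = 0.0492
  gray-bodied vestigial-winged: (28 − 31.75)² / 31.75 = 0.4429
  ebony-bodied normal-winged: (34 − 31.75)² / 31.75 = 0.1594
  ebony-bodied vestigial-winged: (32 − 31.75)² / 31.75 = 0.0020
χ² = 0.0492 + 0.4429 + 0.1594 + 0.0020 = 0.6535 ≈ 0.654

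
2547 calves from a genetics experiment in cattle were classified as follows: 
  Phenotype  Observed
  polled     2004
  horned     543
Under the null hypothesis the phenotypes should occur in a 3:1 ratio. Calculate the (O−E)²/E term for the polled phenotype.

The 3:1 ratio has 4 parts, so with N = 2547 the expected counts are:
  polled: 2547 × 3/4 = 1910.25
  horned: 2547 × 1/4 = 636.75
Contribution of polled: (2004 − 1910.25)² / 1910.25 = 4.6010

4.601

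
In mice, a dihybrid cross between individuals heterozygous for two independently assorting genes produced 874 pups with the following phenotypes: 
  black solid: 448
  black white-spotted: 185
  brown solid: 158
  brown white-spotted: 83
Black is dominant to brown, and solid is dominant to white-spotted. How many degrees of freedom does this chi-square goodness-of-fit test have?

3

A dihybrid F₂ with independent assortment and complete dominance at both loci gives a 9:3:3:1 phenotypic ratio.
A goodness-of-fit test with 4 phenotype classes has df = 4 − 1 = 3.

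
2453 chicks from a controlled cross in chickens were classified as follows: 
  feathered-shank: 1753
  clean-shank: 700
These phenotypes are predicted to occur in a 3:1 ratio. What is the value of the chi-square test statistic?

16.362

Total ratio parts = 4. Expected numbers out of 2453:
  feathered-shank: 2453 × 3/4 = 1839.75
  clean-shank: 2453 × 1/4 = 613.25
χ² = Σ (O − E)² / E
  feathered-shank: (1753 − 1839.75)² / 1839.75 = 4.0905
  clean-shank: (700 − 613.25)² / 613.25 = 12.2716
χ² = 4.0905 + 12.2716 = 16.3621 ≈ 16.362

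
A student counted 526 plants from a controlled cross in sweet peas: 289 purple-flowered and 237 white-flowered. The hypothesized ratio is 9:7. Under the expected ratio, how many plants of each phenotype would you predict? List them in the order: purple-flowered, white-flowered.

Total ratio parts = 16. Expected numbers out of 526:
  purple-flowered: 526 × 9/16 = 295.875
  white-flowered: 526 × 7/16 = 230.125

295.875, 230.125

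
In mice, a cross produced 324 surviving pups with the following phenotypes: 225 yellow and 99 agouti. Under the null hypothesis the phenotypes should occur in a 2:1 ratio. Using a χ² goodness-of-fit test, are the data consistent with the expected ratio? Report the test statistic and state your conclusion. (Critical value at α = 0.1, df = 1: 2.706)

1.125; consistent

Under the 2:1 hypothesis (Σ ratio = 3, N = 324):
  yellow: 324 × 2/3 = 216
  agouti: 324 × 1/3 = 108
χ² = Σ (O − E)² / E
  yellow: (225 − 216)² / 216 = 0.3750
  agouti: (99 − 108)² / 108 = 0.7500
χ² = 0.3750 + 0.7500 = 1.125
Degrees of freedom = 2 − 1 = 1; critical value at α = 0.1 is 2.706.
Since 1.125 < 2.706, we fail to reject the null hypothesis — the data are consistent with the 2:1 ratio.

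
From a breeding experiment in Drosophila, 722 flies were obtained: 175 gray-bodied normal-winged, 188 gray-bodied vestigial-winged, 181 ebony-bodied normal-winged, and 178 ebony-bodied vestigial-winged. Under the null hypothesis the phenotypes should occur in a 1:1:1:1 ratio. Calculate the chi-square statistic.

Under the 1:1:1:1 hypothesis (Σ ratio = 4, N = 722):
  gray-bodied normal-winged: 722 × 1/4 = 180.5
  gray-bodied vestigial-winged: 722 × 1/4 = 180.5
  ebony-bodied normal-winged: 722 × 1/4 = 180.5
  ebony-bodied vestigial-winged: 722 × 1/4 = 180.5
χ² = Σ (O − E)² / E
  gray-bodied normal-winged: (175 − 180.5)² / 180.5 = 0.1676
  gray-bodied vestigial-winged: (188 − 180.5)² / 180.5 = 0.3116
  ebony-bodied normal-winged: (181 − 180.5)² / 180.5 = 0.0014
  ebony-bodied vestigial-winged: (178 − 180.5)² / 180.5 = 0.0346
χ² = 0.1676 + 0.3116 + 0.0014 + 0.0346 = 0.5152 ≈ 0.515

0.515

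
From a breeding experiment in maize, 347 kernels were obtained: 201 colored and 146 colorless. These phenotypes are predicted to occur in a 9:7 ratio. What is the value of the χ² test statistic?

Total ratio parts = 16. Expected numbers out of 347:
  colored: 347 × 9/16 = 195.1875
  colorless: 347 × 7/16 = 151.8125
χ² = Σ (O − E)² / E
  colored: (201 − 195.1875)² / 195.1875 = 0.1731
  colorless: (146 − 151.8125)² / 151.8125 = 0.2225
χ² = 0.1731 + 0.2225 = 0.3956 ≈ 0.396

0.396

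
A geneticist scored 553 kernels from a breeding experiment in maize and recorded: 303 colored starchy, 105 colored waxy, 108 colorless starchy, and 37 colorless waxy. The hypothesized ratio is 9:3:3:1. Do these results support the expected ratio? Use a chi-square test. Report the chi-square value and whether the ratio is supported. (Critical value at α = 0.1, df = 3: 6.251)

The 9:3:3:1 ratio has 16 parts, so with N = 553 the expected counts are:
  colored starchy: 553 × 9/16 = 311.0625
  colored waxy: 553 × 3/16 = 103.6875
  colorless starchy: 553 × 3/16 = 103.6875
  colorless waxy: 553 × 1/16 = 34.5625
χ² = Σ (O − E)² / E
  colored starchy: (303 − 311.0625)² / 311.0625 = 0.2090
  colored waxy: (105 − 103.6875)² / 103.6875 = 0.0166
  colorless starchy: (108 − 103.6875)² / 103.6875 = 0.1794
  colorless waxy: (37 − 34.5625)² / 34.5625 = 0.1719
χ² = 0.2090 + 0.0166 + 0.1794 + 0.1719 = 0.5769 ≈ 0.577
Degrees of freedom = 4 − 1 = 3; critical value at α = 0.1 is 6.251.
Since 0.577 < 6.251, we fail to reject the null hypothesis — the data are consistent with the 9:3:3:1 ratio.

0.577; consistent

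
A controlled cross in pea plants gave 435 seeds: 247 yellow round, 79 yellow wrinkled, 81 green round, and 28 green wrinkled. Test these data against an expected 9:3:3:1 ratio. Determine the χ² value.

The 9:3:3:1 ratio has 16 parts, so with N = 435 the expected counts are:
  yellow round: 435 × 9/16 = 244.6875
  yellow wrinkled: 435 × 3/16 = 81.5625
  green round: 435 × 3/16 = 81.5625
  green wrinkled: 435 × 1/16 = 27.1875
χ² = Σ (O − E)² / E
  yellow round: (247 − 244.6875)² / 244.6875 = 0.0219
  yellow wrinkled: (79 − 81.5625)² / 81.5625 = 0.0805
  green round: (81 − 81.5625)² / 81.5625 = 0.0039
  green wrinkled: (28 − 27.1875)² / 27.1875 = 0.0243
χ² = 0.0219 + 0.0805 + 0.0039 + 0.0243 = 0.1306 ≈ 0.131

0.131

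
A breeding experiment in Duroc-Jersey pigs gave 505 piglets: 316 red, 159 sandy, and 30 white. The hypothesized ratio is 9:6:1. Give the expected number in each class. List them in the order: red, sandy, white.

The 9:6:1 ratio has 16 parts, so with N = 505 the expected counts are:
  red: 505 × 9/16 = 284.0625
  sandy: 505 × 6/16 = 189.375
  white: 505 × 1/16 = 31.5625

284.0625, 189.375, 31.5625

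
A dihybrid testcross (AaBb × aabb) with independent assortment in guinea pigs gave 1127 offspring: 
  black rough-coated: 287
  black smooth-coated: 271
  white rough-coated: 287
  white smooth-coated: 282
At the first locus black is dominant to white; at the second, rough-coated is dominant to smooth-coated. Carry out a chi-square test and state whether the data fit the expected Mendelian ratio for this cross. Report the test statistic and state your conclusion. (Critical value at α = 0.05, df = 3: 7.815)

A dihybrid testcross with independent assortment gives a 1:1:1:1 ratio.
Total ratio parts = 4. Expected numbers out of 1127:
  black rough-coated: 1127 × 1/4 = 281.75
  black smooth-coated: 1127 × 1/4 = 281.75
  white rough-coated: 1127 × 1/4 = 281.75
  white smooth-coated: 1127 × 1/4 = 281.75
χ² = Σ (O − E)² / E
  black rough-coated: (287 − 281.75)² / 281.75 = 0.0978
  black smooth-coated: (271 − 281.75)² / 281.75 = 0.4102
  white rough-coated: (287 − 281.75)² / 281.75 = 0.0978
  white smooth-coated: (282 − 281.75)² / 281.75 = 0.0002
χ² = 0.0978 + 0.4102 + 0.0978 + 0.0002 = 0.606
Degrees of freedom = 4 − 1 = 3; critical value at α = 0.05 is 7.815.
Since 0.606 < 7.815, we fail to reject the null hypothesis — the data are consistent with the 1:1:1:1 ratio.

0.606; consistent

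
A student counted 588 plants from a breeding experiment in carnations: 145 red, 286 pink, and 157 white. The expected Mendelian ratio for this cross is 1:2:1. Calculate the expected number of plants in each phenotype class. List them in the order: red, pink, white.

147, 294, 147

Under the 1:2:1 hypothesis (Σ ratio = 4, N = 588):
  red: 588 × 1/4 = 147
  pink: 588 × 2/4 = 294
  white: 588 × 1/4 = 147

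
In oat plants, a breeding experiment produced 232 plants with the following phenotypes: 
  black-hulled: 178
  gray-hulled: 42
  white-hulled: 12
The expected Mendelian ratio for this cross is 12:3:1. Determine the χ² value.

Expected counts for N = 232 under a 12:3:1 ratio (total parts = 16):
  black-hulled: 232 × 12/16 = 174
  gray-hulled: 232 × 3/16 = 43.5
  white-hulled: 232 × 1/16 = 14.5
χ² = Σ (O − E)² / E
  black-hulled: (178 − 174)² / 174 = 0.0920
  gray-hulled: (42 − 43.5)² / 43.5 = 0.0517
  white-hulled: (12 − 14.5)² / 14.5 = 0.4310
χ² = 0.0920 + 0.0517 + 0.4310 = 0.5747 ≈ 0.575

0.575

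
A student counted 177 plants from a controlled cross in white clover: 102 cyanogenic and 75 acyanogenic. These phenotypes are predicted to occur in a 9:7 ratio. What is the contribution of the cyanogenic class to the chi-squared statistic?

Expected counts for N = 177 under a 9:7 ratio (total parts = 16):
  cyanogenic: 177 × 9/16 = 99.5625
  acyanogenic: 177 × 7/16 = 77.4375
Contribution of cyanogenic: (102 − 99.5625)² / 99.5625 = 0.0597

0.060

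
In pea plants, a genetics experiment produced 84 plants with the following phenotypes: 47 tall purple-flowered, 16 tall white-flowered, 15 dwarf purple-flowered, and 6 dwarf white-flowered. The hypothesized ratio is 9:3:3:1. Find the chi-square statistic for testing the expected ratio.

0.148

The 9:3:3:1 ratio has 16 parts, so with N = 84 the expected counts are:
  tall purple-flowered: 84 × 9/16 = 47.25
  tall white-flowered: 84 × 3/16 = 15.75
  dwarf purple-flowered: 84 × 3/16 = 15.75
  dwarf white-flowered: 84 × 1/16 = 5.25
χ² = Σ (O − E)² / E
  tall purple-flowered: (47 − 47.25)² / 47.25 = 0.0013
  tall white-flowered: (16 − 15.75)² / 15.75 = 0.0040
  dwarf purple-flowered: (15 − 15.75)² / 15.75 = 0.0357
  dwarf white-flowered: (6 − 5.25)² / 5.25 = 0.1071
χ² = 0.0013 + 0.0040 + 0.0357 + 0.1071 = 0.1481 ≈ 0.148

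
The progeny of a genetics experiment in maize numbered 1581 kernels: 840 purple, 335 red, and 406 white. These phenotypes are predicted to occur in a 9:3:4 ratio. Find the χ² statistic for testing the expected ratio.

8.043

Total ratio parts = 16. Expected numbers out of 1581:
  purple: 1581 × 9/16 = 889.3125
  red: 1581 × 3/16 = 296.4375
  white: 1581 × 4/16 = 395.25
χ² = Σ (O − E)² / E
  purple: (840 − 889.3125)² / 889.3125 = 2.7344
  red: (335 − 296.4375)² / 296.4375 = 5.0165
  white: (406 − 395.25)² / 395.25 = 0.2924
χ² = 2.7344 + 5.0165 + 0.2924 = 8.0433 ≈ 8.043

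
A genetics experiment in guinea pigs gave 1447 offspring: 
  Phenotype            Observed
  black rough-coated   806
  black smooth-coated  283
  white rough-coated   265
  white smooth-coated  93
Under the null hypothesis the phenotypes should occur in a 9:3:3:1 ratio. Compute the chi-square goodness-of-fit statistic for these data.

0.800

Under the 9:3:3:1 hypothesis (Σ ratio = 16, N = 1447):
  black rough-coated: 1447 × 9/16 = 813.9375
  black smooth-coated: 1447 × 3/16 = 271.3125
  white rough-coated: 1447 × 3/16 = 271.3125
  white smooth-coated: 1447 × 1/16 = 90.4375
χ² = Σ (O − E)² / E
  black rough-coated: (806 − 813.9375)² / 813.9375 = 0.0774
  black smooth-coated: (283 − 271.3125)² / 271.3125 = 0.5035
  white rough-coated: (265 − 271.3125)² / 271.3125 = 0.1469
  white smooth-coated: (93 − 90.4375)² / 90.4375 = 0.0726
χ² = 0.0774 + 0.5035 + 0.1469 + 0.0726 = 0.8004 ≈ 0.800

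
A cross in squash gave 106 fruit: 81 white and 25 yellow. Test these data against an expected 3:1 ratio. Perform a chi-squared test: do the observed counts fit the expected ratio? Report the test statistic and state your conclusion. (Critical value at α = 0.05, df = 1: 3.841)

0.113; consistent

The 3:1 ratio has 4 parts, so with N = 106 the expected counts are:
  white: 106 × 3/4 = 79.5
  yellow: 106 × 1/4 = 26.5
χ² = Σ (O − E)² / E
  white: (81 − 79.5)² / 79.5 = 0.0283
  yellow: (25 − 26.5)² / 26.5 = 0.0849
χ² = 0.0283 + 0.0849 = 0.1132 ≈ 0.113
Degrees of freedom = 2 − 1 = 1; critical value at α = 0.05 is 3.841.
Since 0.113 < 3.841, we fail to reject the null hypothesis — the data are consistent with the 3:1 ratio.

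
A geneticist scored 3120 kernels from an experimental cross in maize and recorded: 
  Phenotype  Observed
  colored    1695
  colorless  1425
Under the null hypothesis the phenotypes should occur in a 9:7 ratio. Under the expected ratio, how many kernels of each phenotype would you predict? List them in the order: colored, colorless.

1755, 1365

Total ratio parts = 16. Expected numbers out of 3120:
  colored: 3120 × 9/16 = 1755
  colorless: 3120 × 7/16 = 1365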